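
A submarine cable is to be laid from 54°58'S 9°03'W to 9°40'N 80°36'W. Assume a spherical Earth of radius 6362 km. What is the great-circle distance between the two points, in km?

9729 km

cos σ = sin φ₁ sin φ₂ + cos φ₁ cos φ₂ cos Δλ
      = sin(-54.97°)sin(9.67°) + cos(-54.97°)cos(9.67°)cos(-71.55°) = 0.0416
σ = 87.616° → d = Rσ = 6362·1.52918 = 9729 km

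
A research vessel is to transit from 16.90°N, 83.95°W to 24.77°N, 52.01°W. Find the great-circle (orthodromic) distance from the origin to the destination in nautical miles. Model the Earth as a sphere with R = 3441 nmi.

1849 nmi

Haversine: a = sin²(Δφ/2)+cos φ₁ cos φ₂ sin²(Δλ/2) = 0.07048;  σ = 2·atan2(√a,√(1−a))
σ = 30.790° → d = Rσ = 3441·0.53739 = 1849 nmi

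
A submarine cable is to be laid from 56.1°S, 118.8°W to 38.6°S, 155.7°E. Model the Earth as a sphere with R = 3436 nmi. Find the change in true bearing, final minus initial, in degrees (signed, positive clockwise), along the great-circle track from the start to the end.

At departure: θ₁ = atan2(sin Δλ cos φ₂, cos φ₁ sin φ₂ − sin φ₁ cos φ₂ cos Δλ) = 249.13°
At arrival: θ₂ = atan2(sin Δλ cos φ₁, −cos φ₂ sin φ₁ + sin φ₂ cos φ₁ cos Δλ) = 318.18°
Δθ = θ₂ − θ₁ = +69.0°

+69.0°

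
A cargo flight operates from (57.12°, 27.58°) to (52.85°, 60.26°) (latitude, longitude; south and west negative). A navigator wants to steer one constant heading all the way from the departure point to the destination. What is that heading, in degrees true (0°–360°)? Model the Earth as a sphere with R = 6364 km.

Meridional parts: M(φ₁)=+1.2205, M(φ₂)=+1.0905 → ΔM = -0.1300;  Δλ = +0.5704 rad
tan C = Δλ / ΔM = -4.3863 → C = 102.84°

102.8°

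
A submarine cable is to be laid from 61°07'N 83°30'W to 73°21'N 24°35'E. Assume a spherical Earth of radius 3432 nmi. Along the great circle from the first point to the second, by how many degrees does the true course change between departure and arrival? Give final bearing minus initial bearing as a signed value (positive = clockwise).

+103.9°

Initial bearing θ₁ = atan2(sin Δλ cos φ₂, cos φ₁ sin φ₂ − sin φ₁ cos φ₂ cos Δλ) = 26.74°
Final bearing θ₂ = (initial bearing from the destination back to the start) + 180° = 130.67°
Δθ = θ₂ − θ₁ = +103.9°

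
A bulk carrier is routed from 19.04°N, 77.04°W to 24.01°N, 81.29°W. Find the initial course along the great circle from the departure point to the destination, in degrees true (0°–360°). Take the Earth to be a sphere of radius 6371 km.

322.3°

θ = atan2( sin Δλ·cos φ₂ ,  cos φ₁ sin φ₂ − sin φ₁ cos φ₂ cos Δλ )
  = atan2(-0.0677, +0.0875) = 322.26°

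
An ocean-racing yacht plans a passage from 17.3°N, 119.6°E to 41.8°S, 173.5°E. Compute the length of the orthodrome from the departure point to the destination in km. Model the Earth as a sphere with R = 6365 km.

8579 km

Haversine: a = sin²(Δφ/2)+cos φ₁ cos φ₂ sin²(Δλ/2) = 0.38942;  σ = 2·atan2(√a,√(1−a))
σ = 77.223° → d = Rσ = 6365·1.34780 = 8579 km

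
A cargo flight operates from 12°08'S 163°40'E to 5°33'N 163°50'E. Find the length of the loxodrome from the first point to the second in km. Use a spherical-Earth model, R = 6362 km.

1964 km

Rhumb course C = atan2(Δλ, Δψ) with Δψ = ln[tan(π/4+φ₂/2)/tan(π/4+φ₁/2)] = +0.3104, Δλ = +0.0029 → C = 0.54°
d = R·|Δφ| / |cos C| = 6362·0.30863 / 0.99996 = 1964 km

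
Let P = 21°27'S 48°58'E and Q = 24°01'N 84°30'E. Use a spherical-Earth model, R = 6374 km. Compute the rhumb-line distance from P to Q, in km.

6355 km

Δψ = ln[tan(π/4+φ₂/2)/tan(π/4+φ₁/2)] = +0.8155;  Δφ = +0.7935 rad,  Δλ = +0.6202 rad
q = Δφ/Δψ = 0.9731
d = R·√(Δφ² + q²Δλ²) = 6374·0.99696 = 6355 km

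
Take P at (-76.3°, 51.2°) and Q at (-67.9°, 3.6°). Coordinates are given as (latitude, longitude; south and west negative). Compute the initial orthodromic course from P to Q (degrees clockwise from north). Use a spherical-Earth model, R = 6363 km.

275.6°

N = sin Δλ·cos φ₂ = -0.2778;  D = cos φ₁ sin φ₂ − sin φ₁ cos φ₂ cos Δλ = +0.0270
initial course = atan2(N, D) = 275.56°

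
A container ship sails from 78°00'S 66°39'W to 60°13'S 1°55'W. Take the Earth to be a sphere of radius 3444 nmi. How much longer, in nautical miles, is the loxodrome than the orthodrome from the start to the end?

Great circle: cos σ = sin φ₁ sin φ₂ + cos φ₁ cos φ₂ cos Δλ,  σ = 0.4668 rad → d_gc = 1607.6 nmi
Rhumb line: Δψ = +0.9283, q = Δφ/Δψ = 0.3344, d_rh = R√(Δφ²+q²Δλ²) = 1683.8 nmi
Excess = 1683.8 − 1607.6 = 76.2 ≈ 76 nmi

76 nmi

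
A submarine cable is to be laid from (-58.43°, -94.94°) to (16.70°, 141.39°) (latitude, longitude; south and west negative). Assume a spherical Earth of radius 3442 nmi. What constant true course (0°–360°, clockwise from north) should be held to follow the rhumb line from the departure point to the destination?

Δψ = ln[tan(π/4+φ₂/2)/tan(π/4+φ₁/2)] = +1.5591
Δλ = -2.1584 rad (taken the short way round)
course = atan2(Δλ, Δψ) = 305.84°

305.8°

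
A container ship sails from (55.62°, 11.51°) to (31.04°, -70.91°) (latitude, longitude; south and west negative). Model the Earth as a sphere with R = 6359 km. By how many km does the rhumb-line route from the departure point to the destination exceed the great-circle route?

Great circle: cos σ = sin φ₁ sin φ₂ + cos φ₁ cos φ₂ cos Δλ,  σ = 1.0594 rad → d_gc = 6736.8 km
Rhumb line: Δψ = -0.6029, q = Δφ/Δψ = 0.7116, d_rh = R√(Δφ²+q²Δλ²) = 7057.8 km
Excess = 7057.8 − 6736.8 = 321.0 ≈ 321 km

321 km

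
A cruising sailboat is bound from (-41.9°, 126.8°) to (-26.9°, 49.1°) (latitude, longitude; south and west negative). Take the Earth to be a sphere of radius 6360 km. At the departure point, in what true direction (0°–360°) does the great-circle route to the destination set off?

256.5°

N = sin Δλ·cos φ₂ = -0.8713;  D = cos φ₁ sin φ₂ − sin φ₁ cos φ₂ cos Δλ = -0.2099
initial course = atan2(N, D) = 256.46°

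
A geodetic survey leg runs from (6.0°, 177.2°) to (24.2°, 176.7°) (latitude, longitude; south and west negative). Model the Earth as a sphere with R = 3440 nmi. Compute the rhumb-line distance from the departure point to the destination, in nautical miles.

1093 nmi

Δψ = ln[tan(π/4+φ₂/2)/tan(π/4+φ₁/2)] = +0.3306;  Δφ = +0.3176 rad,  Δλ = -0.0087 rad
q = Δφ/Δψ = 0.9608
d = R·√(Δφ² + q²Δλ²) = 3440·0.31776 = 1093 nmi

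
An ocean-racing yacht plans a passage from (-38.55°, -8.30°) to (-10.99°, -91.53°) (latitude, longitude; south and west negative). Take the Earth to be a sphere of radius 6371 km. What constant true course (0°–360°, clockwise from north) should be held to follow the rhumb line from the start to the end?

290.3°

Δψ = ln[tan(π/4+φ₂/2)/tan(π/4+φ₁/2)] = +0.5372
Δλ = -1.4526 rad (taken the short way round)
course = atan2(Δλ, Δψ) = 290.30°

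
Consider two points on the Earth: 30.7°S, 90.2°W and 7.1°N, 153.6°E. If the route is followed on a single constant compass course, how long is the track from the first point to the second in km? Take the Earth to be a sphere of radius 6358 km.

Δψ = ln[tan(π/4+φ₂/2)/tan(π/4+φ₁/2)] = +0.6877;  Δφ = +0.6597 rad,  Δλ = -2.0281 rad
q = Δφ/Δψ = 0.9593
d = R·√(Δφ² + q²Δλ²) = 6358·2.05441 = 13062 km

13062 km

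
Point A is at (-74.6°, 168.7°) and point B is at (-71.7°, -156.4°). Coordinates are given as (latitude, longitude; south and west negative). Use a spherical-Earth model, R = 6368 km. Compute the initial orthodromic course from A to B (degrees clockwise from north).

91.2°

N = sin Δλ·cos φ₂ = +0.1796;  D = cos φ₁ sin φ₂ − sin φ₁ cos φ₂ cos Δλ = -0.0039
initial course = atan2(N, D) = 91.23°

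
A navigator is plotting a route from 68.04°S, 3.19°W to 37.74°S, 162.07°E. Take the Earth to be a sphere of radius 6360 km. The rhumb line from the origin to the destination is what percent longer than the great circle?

34.4%

Great circle: σ = 1.2853 rad → d_gc = Rσ = 8174.2 km
Rhumb: Δφ = +0.5288, Δλ = +2.8843, Δψ = +0.9276, q = Δφ/Δψ = 0.5701 → d_rh = R√(Δφ²+q²Δλ²) = 10986.2 km
Excess = (10986.2 − 8174.2) / 8174.2 = 2812.0 / 8174.2 = 34.40% ≈ 34.4%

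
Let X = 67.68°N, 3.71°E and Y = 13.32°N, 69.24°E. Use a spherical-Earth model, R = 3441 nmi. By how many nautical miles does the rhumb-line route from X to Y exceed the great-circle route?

115 nmi

Great circle: cos σ = sin φ₁ sin φ₂ + cos φ₁ cos φ₂ cos Δλ,  σ = 1.1959 rad → d_gc = 4115.0 nmi
Rhumb line: Δψ = -1.3885, q = Δφ/Δψ = 0.6833, d_rh = R√(Δφ²+q²Δλ²) = 4229.6 nmi
Excess = 4229.6 − 4115.0 = 114.6 ≈ 115 nmi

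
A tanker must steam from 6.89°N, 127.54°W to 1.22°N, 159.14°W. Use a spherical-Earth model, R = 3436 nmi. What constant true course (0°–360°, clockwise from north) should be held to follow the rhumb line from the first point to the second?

259.8°

Δψ = ln[tan(π/4+φ₂/2)/tan(π/4+φ₁/2)] = -0.0992
Δλ = -0.5515 rad (taken the short way round)
course = atan2(Δλ, Δψ) = 259.80°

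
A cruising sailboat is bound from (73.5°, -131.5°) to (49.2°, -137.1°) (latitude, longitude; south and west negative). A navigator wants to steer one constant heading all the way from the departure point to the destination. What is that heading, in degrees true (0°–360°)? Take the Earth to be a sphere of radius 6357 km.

185.9°

Δψ = ln[tan(π/4+φ₂/2)/tan(π/4+φ₁/2)] = -0.9419
Δλ = -0.0977 rad (taken the short way round)
course = atan2(Δλ, Δψ) = 185.92°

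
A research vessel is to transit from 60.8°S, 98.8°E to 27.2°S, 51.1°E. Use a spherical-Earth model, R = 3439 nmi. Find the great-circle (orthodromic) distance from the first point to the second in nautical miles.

2778 nmi

cos σ = sin φ₁ sin φ₂ + cos φ₁ cos φ₂ cos Δλ
      = sin(-60.80°)sin(-27.20°) + cos(-60.80°)cos(-27.20°)cos(-47.70°) = 0.6910
σ = 46.288° → d = Rσ = 3439·0.80787 = 2778 nmi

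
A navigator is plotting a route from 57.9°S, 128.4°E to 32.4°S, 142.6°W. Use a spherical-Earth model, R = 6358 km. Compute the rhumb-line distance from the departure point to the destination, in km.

Δψ = ln[tan(π/4+φ₂/2)/tan(π/4+φ₁/2)] = +0.6476;  Δφ = +0.4451 rad,  Δλ = +1.5533 rad
q = Δφ/Δψ = 0.6873
d = R·√(Δφ² + q²Δλ²) = 6358·1.15660 = 7354 km

7354 km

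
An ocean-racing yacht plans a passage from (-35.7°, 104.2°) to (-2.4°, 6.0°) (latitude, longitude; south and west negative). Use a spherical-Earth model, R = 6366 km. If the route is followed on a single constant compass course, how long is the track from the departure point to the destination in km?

Δψ = ln[tan(π/4+φ₂/2)/tan(π/4+φ₁/2)] = +0.6259;  Δφ = +0.5812 rad,  Δλ = -1.7139 rad
q = Δφ/Δψ = 0.9286
d = R·√(Δφ² + q²Δλ²) = 6366·1.69426 = 10786 km

10786 km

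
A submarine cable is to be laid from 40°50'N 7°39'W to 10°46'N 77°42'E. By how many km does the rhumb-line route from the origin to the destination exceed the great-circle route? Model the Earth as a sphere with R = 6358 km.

Great circle: cos σ = sin φ₁ sin φ₂ + cos φ₁ cos φ₂ cos Δλ,  σ = 1.3874 rad → d_gc = 8820.9 km
Rhumb line: Δψ = -0.5930, q = Δφ/Δψ = 0.8850, d_rh = R√(Δφ²+q²Δλ²) = 9021.2 km
Excess = 9021.2 − 8820.9 = 200.3 ≈ 200 km

200 km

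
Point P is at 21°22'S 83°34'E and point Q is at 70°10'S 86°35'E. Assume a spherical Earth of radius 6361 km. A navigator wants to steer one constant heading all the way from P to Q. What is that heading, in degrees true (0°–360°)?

177.8°

Δψ = ln[tan(π/4+φ₂/2)/tan(π/4+φ₁/2)] = -1.3621
Δλ = +0.0527 rad (taken the short way round)
course = atan2(Δλ, Δψ) = 177.79°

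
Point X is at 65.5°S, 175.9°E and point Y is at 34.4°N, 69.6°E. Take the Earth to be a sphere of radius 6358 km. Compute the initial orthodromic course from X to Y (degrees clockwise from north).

N = sin Δλ·cos φ₂ = -0.7919;  D = cos φ₁ sin φ₂ − sin φ₁ cos φ₂ cos Δλ = +0.0236
initial course = atan2(N, D) = 271.70°

271.7°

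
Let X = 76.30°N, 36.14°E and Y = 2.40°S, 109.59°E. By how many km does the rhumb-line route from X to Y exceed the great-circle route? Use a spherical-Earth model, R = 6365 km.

337 km

Great circle: cos σ = sin φ₁ sin φ₂ + cos φ₁ cos φ₂ cos Δλ,  σ = 1.5441 rad → d_gc = 9828.0 km
Rhumb line: Δψ = -2.1611, q = Δφ/Δψ = 0.6356, d_rh = R√(Δφ²+q²Δλ²) = 10165.3 km
Excess = 10165.3 − 9828.0 = 337.3 ≈ 337 km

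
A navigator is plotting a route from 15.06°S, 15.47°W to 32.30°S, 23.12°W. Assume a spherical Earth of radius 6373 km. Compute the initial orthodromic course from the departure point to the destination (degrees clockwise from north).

200.7°

θ = atan2( sin Δλ·cos φ₂ ,  cos φ₁ sin φ₂ − sin φ₁ cos φ₂ cos Δλ )
  = atan2(-0.1125, -0.2983) = 200.67°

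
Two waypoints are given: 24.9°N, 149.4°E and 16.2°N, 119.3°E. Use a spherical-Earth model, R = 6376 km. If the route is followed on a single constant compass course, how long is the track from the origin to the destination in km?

3279 km

Δψ = ln[tan(π/4+φ₂/2)/tan(π/4+φ₁/2)] = -0.1624;  Δφ = -0.1518 rad,  Δλ = -0.5253 rad
q = Δφ/Δψ = 0.9352
d = R·√(Δφ² + q²Δλ²) = 6376·0.51424 = 3279 km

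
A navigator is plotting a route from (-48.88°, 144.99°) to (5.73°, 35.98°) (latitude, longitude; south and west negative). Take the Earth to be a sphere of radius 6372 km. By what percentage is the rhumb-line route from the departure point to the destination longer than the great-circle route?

3.6%

Great circle: σ = 1.8633 rad → d_gc = Rσ = 11873.0 km
Rhumb: Δφ = +0.9531, Δλ = -1.9026, Δψ = +1.0808, q = Δφ/Δψ = 0.8819 → d_rh = R√(Δφ²+q²Δλ²) = 12295.8 km
Excess = (12295.8 − 11873.0) / 11873.0 = 422.8 / 11873.0 = 3.56% ≈ 3.6%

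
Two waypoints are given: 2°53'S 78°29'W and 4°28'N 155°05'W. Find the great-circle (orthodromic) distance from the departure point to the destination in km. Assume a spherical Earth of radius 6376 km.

cos σ = sin φ₁ sin φ₂ + cos φ₁ cos φ₂ cos Δλ
      = sin(-2.88°)sin(4.47°) + cos(-2.88°)cos(4.47°)cos(-76.60°) = 0.2268
σ = 76.889° → d = Rσ = 6376·1.34197 = 8556 km

8556 km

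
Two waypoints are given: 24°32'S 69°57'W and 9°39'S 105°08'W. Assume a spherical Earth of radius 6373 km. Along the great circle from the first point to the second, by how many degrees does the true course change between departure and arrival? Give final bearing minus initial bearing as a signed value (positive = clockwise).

+10.7°

At departure: θ₁ = atan2(sin Δλ cos φ₂, cos φ₁ sin φ₂ − sin φ₁ cos φ₂ cos Δλ) = 287.77°
At arrival: θ₂ = atan2(sin Δλ cos φ₁, −cos φ₂ sin φ₁ + sin φ₂ cos φ₁ cos Δλ) = 298.51°
Δθ = θ₂ − θ₁ = +10.7°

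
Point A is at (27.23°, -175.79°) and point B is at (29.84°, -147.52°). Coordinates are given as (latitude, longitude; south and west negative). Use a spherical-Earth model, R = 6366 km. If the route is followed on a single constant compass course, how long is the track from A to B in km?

Δψ = ln[tan(π/4+φ₂/2)/tan(π/4+φ₁/2)] = +0.0519;  Δφ = +0.0456 rad,  Δλ = +0.4934 rad
q = Δφ/Δψ = 0.8784
d = R·√(Δφ² + q²Δλ²) = 6366·0.43580 = 2774 km

2774 km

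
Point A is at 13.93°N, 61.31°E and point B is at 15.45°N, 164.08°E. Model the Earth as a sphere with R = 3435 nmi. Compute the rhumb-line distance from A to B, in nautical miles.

5960 nmi

Δψ = ln[tan(π/4+φ₂/2)/tan(π/4+φ₁/2)] = +0.0274;  Δφ = +0.0265 rad,  Δλ = +1.7937 rad
q = Δφ/Δψ = 0.9673
d = R·√(Δφ² + q²Δλ²) = 3435·1.73519 = 5960 nmi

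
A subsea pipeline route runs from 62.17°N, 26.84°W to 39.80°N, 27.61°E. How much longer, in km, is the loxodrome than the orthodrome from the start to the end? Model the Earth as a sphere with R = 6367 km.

105 km

Great circle: cos σ = sin φ₁ sin φ₂ + cos φ₁ cos φ₂ cos Δλ,  σ = 0.6847 rad → d_gc = 4359.5 km
Rhumb line: Δψ = -0.6370, q = Δφ/Δψ = 0.6130, d_rh = R√(Δφ²+q²Δλ²) = 4464.9 km
Excess = 4464.9 − 4359.5 = 105.4 ≈ 105 km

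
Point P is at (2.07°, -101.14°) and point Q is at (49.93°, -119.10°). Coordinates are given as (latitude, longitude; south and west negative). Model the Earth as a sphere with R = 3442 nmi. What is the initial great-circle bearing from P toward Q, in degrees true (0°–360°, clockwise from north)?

345.0°

θ = atan2( sin Δλ·cos φ₂ ,  cos φ₁ sin φ₂ − sin φ₁ cos φ₂ cos Δλ )
  = atan2(-0.1985, +0.7426) = 345.04°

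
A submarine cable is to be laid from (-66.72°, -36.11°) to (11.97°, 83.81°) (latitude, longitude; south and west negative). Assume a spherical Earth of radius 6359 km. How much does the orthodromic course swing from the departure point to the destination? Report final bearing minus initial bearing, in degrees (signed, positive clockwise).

-91.6°

At departure: θ₁ = atan2(sin Δλ cos φ₂, cos φ₁ sin φ₂ − sin φ₁ cos φ₂ cos Δλ) = 113.36°
At arrival: θ₂ = atan2(sin Δλ cos φ₁, −cos φ₂ sin φ₁ + sin φ₂ cos φ₁ cos Δλ) = 21.77°
Δθ = θ₂ − θ₁ = -91.6°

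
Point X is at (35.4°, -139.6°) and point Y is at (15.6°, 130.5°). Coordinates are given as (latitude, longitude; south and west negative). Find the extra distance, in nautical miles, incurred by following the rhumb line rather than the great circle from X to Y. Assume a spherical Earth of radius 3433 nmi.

Great circle: cos σ = sin φ₁ sin φ₂ + cos φ₁ cos φ₂ cos Δλ,  σ = 1.4130 rad → d_gc = 4850.8 nmi
Rhumb line: Δψ = -0.3857, q = Δφ/Δψ = 0.8960, d_rh = R√(Δφ²+q²Δλ²) = 4970.1 nmi
Excess = 4970.1 − 4850.8 = 119.3 ≈ 119 nmi

119 nmi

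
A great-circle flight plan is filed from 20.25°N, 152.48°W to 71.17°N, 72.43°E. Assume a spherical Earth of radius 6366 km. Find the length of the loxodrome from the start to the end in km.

10877 km

Δψ = ln[tan(π/4+φ₂/2)/tan(π/4+φ₁/2)] = +1.4358;  Δφ = +0.8887 rad,  Δλ = -2.3578 rad
q = Δφ/Δψ = 0.6190
d = R·√(Δφ² + q²Δλ²) = 6366·1.70867 = 10877 km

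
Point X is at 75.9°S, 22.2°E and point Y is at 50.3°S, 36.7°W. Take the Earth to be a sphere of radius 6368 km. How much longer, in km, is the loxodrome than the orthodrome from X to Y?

137 km

Great circle: cos σ = sin φ₁ sin φ₂ + cos φ₁ cos φ₂ cos Δλ,  σ = 0.5978 rad → d_gc = 3806.5 km
Rhumb line: Δψ = +1.0713, q = Δφ/Δψ = 0.4171, d_rh = R√(Δφ²+q²Δλ²) = 3943.3 km
Excess = 3943.3 − 3806.5 = 136.8 ≈ 137 km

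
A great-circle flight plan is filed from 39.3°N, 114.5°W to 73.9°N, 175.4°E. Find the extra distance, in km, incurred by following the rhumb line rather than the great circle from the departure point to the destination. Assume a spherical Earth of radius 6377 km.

244 km

Great circle: cos σ = sin φ₁ sin φ₂ + cos φ₁ cos φ₂ cos Δλ,  σ = 0.8209 rad → d_gc = 5234.7 km
Rhumb line: Δψ = +1.2089, q = Δφ/Δψ = 0.4995, d_rh = R√(Δφ²+q²Δλ²) = 5479.0 km
Excess = 5479.0 − 5234.7 = 244.3 ≈ 244 km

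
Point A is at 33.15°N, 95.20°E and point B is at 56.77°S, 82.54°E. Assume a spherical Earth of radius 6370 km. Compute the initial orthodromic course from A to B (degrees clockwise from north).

θ = atan2( sin Δλ·cos φ₂ ,  cos φ₁ sin φ₂ − sin φ₁ cos φ₂ cos Δλ )
  = atan2(-0.1201, -0.9927) = 186.90°

186.9°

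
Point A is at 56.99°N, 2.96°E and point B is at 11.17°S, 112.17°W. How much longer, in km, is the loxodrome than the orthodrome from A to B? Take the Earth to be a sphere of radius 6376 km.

623 km

Great circle: cos σ = sin φ₁ sin φ₂ + cos φ₁ cos φ₂ cos Δλ,  σ = 1.9708 rad → d_gc = 12565.8 km
Rhumb line: Δψ = -1.4126, q = Δφ/Δψ = 0.8422, d_rh = R√(Δφ²+q²Δλ²) = 13189.1 km
Excess = 13189.1 − 12565.8 = 623.3 ≈ 623 km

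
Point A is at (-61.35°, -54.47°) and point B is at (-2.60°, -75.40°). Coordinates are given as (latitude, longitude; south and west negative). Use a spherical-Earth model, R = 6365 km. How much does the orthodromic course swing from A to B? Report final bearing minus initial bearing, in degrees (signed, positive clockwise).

+12.8°

Initial bearing θ₁ = atan2(sin Δλ cos φ₂, cos φ₁ sin φ₂ − sin φ₁ cos φ₂ cos Δλ) = 335.88°
Final bearing θ₂ = (initial bearing from the destination back to the start) + 180° = 348.69°
Δθ = θ₂ − θ₁ = +12.8°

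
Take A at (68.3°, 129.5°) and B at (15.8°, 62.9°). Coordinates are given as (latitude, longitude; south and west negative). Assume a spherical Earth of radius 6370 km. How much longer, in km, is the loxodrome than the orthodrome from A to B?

224 km

Great circle: cos σ = sin φ₁ sin φ₂ + cos φ₁ cos φ₂ cos Δλ,  σ = 1.1655 rad → d_gc = 7424.3 km
Rhumb line: Δψ = -1.3727, q = Δφ/Δψ = 0.6675, d_rh = R√(Δφ²+q²Δλ²) = 7648.4 km
Excess = 7648.4 − 7424.3 = 224.1 ≈ 224 km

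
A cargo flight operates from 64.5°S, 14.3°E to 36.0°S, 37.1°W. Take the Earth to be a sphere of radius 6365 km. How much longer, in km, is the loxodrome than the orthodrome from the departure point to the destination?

Great circle: cos σ = sin φ₁ sin φ₂ + cos φ₁ cos φ₂ cos Δλ,  σ = 0.7260 rad → d_gc = 4621.2 km
Rhumb line: Δψ = +0.8117, q = Δφ/Δψ = 0.6128, d_rh = R√(Δφ²+q²Δλ²) = 4718.9 km
Excess = 4718.9 − 4621.2 = 97.7 ≈ 98 km

98 km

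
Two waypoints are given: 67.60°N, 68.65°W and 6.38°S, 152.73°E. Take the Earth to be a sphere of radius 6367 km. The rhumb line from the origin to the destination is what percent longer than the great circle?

12.7%

Great circle: σ = 1.9681 rad → d_gc = Rσ = 12530.7 km
Rhumb: Δφ = -1.2912, Δλ = -2.4194, Δψ = -1.7310, q = Δφ/Δψ = 0.7459 → d_rh = R√(Δφ²+q²Δλ²) = 14128.2 km
Excess = (14128.2 − 12530.7) / 12530.7 = 1597.5 / 12530.7 = 12.749% ≈ 12.7%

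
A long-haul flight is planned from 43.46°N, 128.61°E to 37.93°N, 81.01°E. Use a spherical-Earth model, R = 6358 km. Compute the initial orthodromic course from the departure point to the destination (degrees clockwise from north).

θ = atan2( sin Δλ·cos φ₂ ,  cos φ₁ sin φ₂ − sin φ₁ cos φ₂ cos Δλ )
  = atan2(-0.5825, +0.0803) = 277.85°

277.9°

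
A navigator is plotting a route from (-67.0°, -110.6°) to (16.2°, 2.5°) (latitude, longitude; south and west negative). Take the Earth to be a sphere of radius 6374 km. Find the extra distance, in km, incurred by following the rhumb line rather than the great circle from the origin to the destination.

Great circle: cos σ = sin φ₁ sin φ₂ + cos φ₁ cos φ₂ cos Δλ,  σ = 1.9867 rad → d_gc = 12663.28 km
Rhumb line: Δψ = +1.8789, q = Δφ/Δψ = 0.7728, d_rh = R√(Δφ²+q²Δλ²) = 13424.83 km
Excess = 13424.83 − 12663.28 = 761.55 ≈ 762 km

762 km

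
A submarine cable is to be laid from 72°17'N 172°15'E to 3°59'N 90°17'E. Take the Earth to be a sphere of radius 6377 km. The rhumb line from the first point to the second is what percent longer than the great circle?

Great circle: σ = 1.4620 rad → d_gc = Rσ = 9323.1 km
Rhumb: Δφ = -1.1921, Δλ = -1.4306, Δψ = -1.7893, q = Δφ/Δψ = 0.6662 → d_rh = R√(Δφ²+q²Δλ²) = 9732.8 km
Excess = (9732.8 − 9323.1) / 9323.1 = 409.7 / 9323.1 = 4.39% ≈ 4.4%

4.4%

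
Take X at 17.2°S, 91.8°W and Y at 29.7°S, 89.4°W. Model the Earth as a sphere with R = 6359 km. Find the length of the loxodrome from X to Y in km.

Rhumb course C = atan2(Δλ, Δψ) with Δψ = ln[tan(π/4+φ₂/2)/tan(π/4+φ₁/2)] = -0.2385, Δλ = +0.0419 → C = 170.04°
d = R·|Δφ| / |cos C| = 6359·0.21817 / 0.98492 = 1409 km

1409 km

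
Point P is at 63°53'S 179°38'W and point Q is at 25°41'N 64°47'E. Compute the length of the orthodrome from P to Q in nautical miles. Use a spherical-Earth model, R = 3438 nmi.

7446 nmi

cos σ = sin φ₁ sin φ₂ + cos φ₁ cos φ₂ cos Δλ
      = sin(-63.88°)sin(25.68°) + cos(-63.88°)cos(25.68°)cos(-115.58°) = -0.5605
σ = 124.087° → d = Rσ = 3438·2.16573 = 7446 nmi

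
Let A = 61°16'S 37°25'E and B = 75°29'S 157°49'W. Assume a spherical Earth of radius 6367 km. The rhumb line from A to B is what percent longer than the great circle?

Great circle: σ = 0.7487 rad → d_gc = Rσ = 4766.7 km
Rhumb: Δφ = -0.2481, Δλ = +2.8757, Δψ = -0.6987, q = Δφ/Δψ = 0.3551 → d_rh = R√(Δφ²+q²Δλ²) = 6691.8 km
Excess = (6691.8 − 4766.7) / 4766.7 = 1925.1 / 4766.7 = 40.39% ≈ 40.4%

40.4%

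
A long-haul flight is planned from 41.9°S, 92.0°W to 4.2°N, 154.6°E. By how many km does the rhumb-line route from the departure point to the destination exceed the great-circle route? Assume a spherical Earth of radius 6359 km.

Great circle: cos σ = sin φ₁ sin φ₂ + cos φ₁ cos φ₂ cos Δλ,  σ = 1.9217 rad → d_gc = 12219.9 km
Rhumb line: Δψ = +0.8802, q = Δφ/Δψ = 0.9141, d_rh = R√(Δφ²+q²Δλ²) = 12591.2 km
Excess = 12591.2 − 12219.9 = 371.3 ≈ 371 km

371 km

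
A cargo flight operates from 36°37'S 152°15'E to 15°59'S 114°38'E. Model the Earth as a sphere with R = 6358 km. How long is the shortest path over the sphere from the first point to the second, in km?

4345 km

cos σ = sin φ₁ sin φ₂ + cos φ₁ cos φ₂ cos Δλ
      = sin(-36.62°)sin(-15.98°) + cos(-36.62°)cos(-15.98°)cos(-37.62°) = 0.7754
σ = 39.155° → d = Rσ = 6358·0.68338 = 4345 km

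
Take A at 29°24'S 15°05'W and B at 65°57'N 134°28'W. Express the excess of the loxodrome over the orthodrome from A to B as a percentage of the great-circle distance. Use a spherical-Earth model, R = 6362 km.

Great circle: σ = 2.2427 rad → d_gc = Rσ = 14268.2 km
Rhumb: Δφ = +1.6642, Δλ = -2.0836, Δψ = +2.0837, q = Δφ/Δψ = 0.7987 → d_rh = R√(Δφ²+q²Δλ²) = 14972.8 km
Excess = (14972.8 − 14268.2) / 14268.2 = 704.6 / 14268.2 = 4.94% ≈ 4.9%

4.9%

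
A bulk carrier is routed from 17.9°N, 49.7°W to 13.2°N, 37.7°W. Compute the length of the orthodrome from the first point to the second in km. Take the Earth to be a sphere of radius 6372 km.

1387 km

cos σ = sin φ₁ sin φ₂ + cos φ₁ cos φ₂ cos Δλ
      = sin(17.90°)sin(13.20°) + cos(17.90°)cos(13.20°)cos(12.00°) = 0.9764
σ = 12.475° → d = Rσ = 6372·0.21772 = 1387 km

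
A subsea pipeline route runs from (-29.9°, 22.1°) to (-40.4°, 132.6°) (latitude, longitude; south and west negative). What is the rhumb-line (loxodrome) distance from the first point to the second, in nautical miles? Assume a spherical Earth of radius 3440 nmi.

5446 nmi

Δψ = ln[tan(π/4+φ₂/2)/tan(π/4+φ₁/2)] = -0.2248;  Δφ = -0.1833 rad,  Δλ = +1.9286 rad
q = Δφ/Δψ = 0.8154
d = R·√(Δφ² + q²Δλ²) = 3440·1.58314 = 5446 nmi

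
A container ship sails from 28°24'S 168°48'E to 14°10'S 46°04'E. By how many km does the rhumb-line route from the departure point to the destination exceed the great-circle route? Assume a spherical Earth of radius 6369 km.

Great circle: cos σ = sin φ₁ sin φ₂ + cos φ₁ cos φ₂ cos Δλ,  σ = 1.9228 rad → d_gc = 12246.3 km
Rhumb line: Δψ = +0.2675, q = Δφ/Δψ = 0.9287, d_rh = R√(Δφ²+q²Δλ²) = 12768.2 km
Excess = 12768.2 − 12246.3 = 521.9 ≈ 522 km

522 km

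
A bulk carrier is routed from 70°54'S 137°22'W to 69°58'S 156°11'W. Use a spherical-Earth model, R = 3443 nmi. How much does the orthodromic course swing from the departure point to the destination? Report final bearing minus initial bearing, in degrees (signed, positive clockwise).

+17.7°

Initial bearing θ₁ = atan2(sin Δλ cos φ₂, cos φ₁ sin φ₂ − sin φ₁ cos φ₂ cos Δλ) = 269.48°
Final bearing θ₂ = (initial bearing from the destination back to the start) + 180° = 287.22°
Δθ = θ₂ − θ₁ = +17.7°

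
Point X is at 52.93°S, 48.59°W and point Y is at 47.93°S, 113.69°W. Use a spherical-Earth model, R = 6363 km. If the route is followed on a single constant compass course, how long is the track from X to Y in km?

Rhumb course C = atan2(Δλ, Δψ) with Δψ = ln[tan(π/4+φ₂/2)/tan(π/4+φ₁/2)] = +0.1372, Δλ = -1.1362 → C = 276.88°
d = R·|Δφ| / |cos C| = 6363·0.08727 / 0.11985 = 4633 km

4633 km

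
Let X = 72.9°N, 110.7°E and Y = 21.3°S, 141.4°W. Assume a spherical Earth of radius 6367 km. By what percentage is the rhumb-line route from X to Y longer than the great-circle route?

5.8%

Great circle: σ = 2.0168 rad → d_gc = Rσ = 12841.2 km
Rhumb: Δφ = -1.6441, Δλ = +1.8832, Δψ = -2.2755, q = Δφ/Δψ = 0.7225 → d_rh = R√(Δφ²+q²Δλ²) = 13588.0 km
Excess = (13588.0 − 12841.2) / 12841.2 = 746.8 / 12841.2 = 5.82% ≈ 5.8%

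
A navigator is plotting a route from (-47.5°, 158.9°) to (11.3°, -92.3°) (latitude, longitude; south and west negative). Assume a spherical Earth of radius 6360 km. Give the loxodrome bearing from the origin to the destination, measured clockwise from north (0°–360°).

Meridional parts: M(φ₁)=-0.9445, M(φ₂)=+0.1985 → ΔM = +1.1430;  Δλ = +1.8989 rad
tan C = Δλ / ΔM = +1.6613 → C = 58.96°

59.0°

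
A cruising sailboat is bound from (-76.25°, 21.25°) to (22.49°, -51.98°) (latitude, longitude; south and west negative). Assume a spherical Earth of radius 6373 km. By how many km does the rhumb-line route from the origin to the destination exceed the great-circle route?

Great circle: cos σ = sin φ₁ sin φ₂ + cos φ₁ cos φ₂ cos Δλ,  σ = 1.8841 rad → d_gc = 12007.3 km
Rhumb line: Δψ = +2.5185, q = Δφ/Δψ = 0.6843, d_rh = R√(Δφ²+q²Δλ²) = 12316.1 km
Excess = 12316.1 − 12007.3 = 308.8 ≈ 309 km

309 km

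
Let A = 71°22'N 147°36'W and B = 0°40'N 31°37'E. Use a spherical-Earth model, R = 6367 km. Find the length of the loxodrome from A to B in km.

Rhumb course C = atan2(Δλ, Δψ) with Δψ = ln[tan(π/4+φ₂/2)/tan(π/4+φ₁/2)] = -1.7959, Δλ = +3.1279 → C = 119.86°
d = R·|Δφ| / |cos C| = 6367·1.23395 / 0.49792 = 15779 km

15779 km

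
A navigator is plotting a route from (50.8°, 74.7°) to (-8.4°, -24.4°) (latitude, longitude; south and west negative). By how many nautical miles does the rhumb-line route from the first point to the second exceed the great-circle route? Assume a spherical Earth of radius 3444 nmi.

169 nmi

Great circle: cos σ = sin φ₁ sin φ₂ + cos φ₁ cos φ₂ cos Δλ,  σ = 1.7845 rad → d_gc = 6145.9 nmi
Rhumb line: Δψ = -1.1797, q = Δφ/Δψ = 0.8758, d_rh = R√(Δφ²+q²Δλ²) = 6315.2 nmi
Excess = 6315.2 − 6145.9 = 169.3 ≈ 169 nmi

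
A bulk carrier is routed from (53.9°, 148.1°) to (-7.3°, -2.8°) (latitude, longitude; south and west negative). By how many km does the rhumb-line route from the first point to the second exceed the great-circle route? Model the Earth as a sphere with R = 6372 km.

Great circle: cos σ = sin φ₁ sin φ₂ + cos φ₁ cos φ₂ cos Δλ,  σ = 2.2311 rad → d_gc = 14216.3 km
Rhumb line: Δψ = -1.2490, q = Δφ/Δψ = 0.8552, d_rh = R√(Δφ²+q²Δλ²) = 15884.3 km
Excess = 15884.3 − 14216.3 = 1668.0 ≈ 1668 km

1668 km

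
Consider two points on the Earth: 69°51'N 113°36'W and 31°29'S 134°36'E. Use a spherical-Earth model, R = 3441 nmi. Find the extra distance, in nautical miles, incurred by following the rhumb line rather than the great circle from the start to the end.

Great circle: cos σ = sin φ₁ sin φ₂ + cos φ₁ cos φ₂ cos Δλ,  σ = 2.2135 rad → d_gc = 7616.7 nmi
Rhumb line: Δψ = -2.3072, q = Δφ/Δψ = 0.7666, d_rh = R√(Δφ²+q²Δλ²) = 7970.4 nmi
Excess = 7970.4 − 7616.7 = 353.7 ≈ 354 nmi

354 nmi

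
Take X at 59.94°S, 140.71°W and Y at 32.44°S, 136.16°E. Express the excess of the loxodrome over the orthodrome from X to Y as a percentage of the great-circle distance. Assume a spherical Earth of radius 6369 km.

Great circle: σ = 1.0300 rad → d_gc = Rσ = 6559.9 km
Rhumb: Δφ = +0.4800, Δλ = -1.4509, Δψ = +0.7158, q = Δφ/Δψ = 0.6706 → d_rh = R√(Δφ²+q²Δλ²) = 6909.6 km
Excess = (6909.6 − 6559.9) / 6559.9 = 349.7 / 6559.9 = 5.33% ≈ 5.3%

5.3%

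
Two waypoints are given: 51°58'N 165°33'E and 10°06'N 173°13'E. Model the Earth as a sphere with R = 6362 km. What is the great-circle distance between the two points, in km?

4700 km

cos σ = sin φ₁ sin φ₂ + cos φ₁ cos φ₂ cos Δλ
      = sin(51.97°)sin(10.10°) + cos(51.97°)cos(10.10°)cos(7.67°) = 0.7393
σ = 42.330° → d = Rσ = 6362·0.73880 = 4700 km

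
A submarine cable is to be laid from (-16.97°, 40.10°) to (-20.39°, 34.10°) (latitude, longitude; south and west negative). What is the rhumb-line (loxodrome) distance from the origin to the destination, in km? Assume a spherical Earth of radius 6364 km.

737 km

Rhumb course C = atan2(Δλ, Δψ) with Δψ = ln[tan(π/4+φ₂/2)/tan(π/4+φ₁/2)] = -0.0630, Δλ = -0.1047 → C = 238.96°
d = R·|Δφ| / |cos C| = 6364·0.05969 / 0.51563 = 737 km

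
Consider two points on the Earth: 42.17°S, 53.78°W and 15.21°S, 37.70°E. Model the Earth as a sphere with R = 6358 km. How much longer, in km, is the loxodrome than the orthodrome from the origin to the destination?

Great circle: cos σ = sin φ₁ sin φ₂ + cos φ₁ cos φ₂ cos Δλ,  σ = 1.4125 rad → d_gc = 8980.5 km
Rhumb line: Δψ = +0.5445, q = Δφ/Δψ = 0.8641, d_rh = R√(Δφ²+q²Δλ²) = 9268.2 km
Excess = 9268.2 − 8980.5 = 287.7 ≈ 288 km

288 km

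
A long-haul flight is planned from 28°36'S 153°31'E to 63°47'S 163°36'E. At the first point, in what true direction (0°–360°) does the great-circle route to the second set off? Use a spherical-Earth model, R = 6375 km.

θ = atan2( sin Δλ·cos φ₂ ,  cos φ₁ sin φ₂ − sin φ₁ cos φ₂ cos Δλ )
  = atan2(+0.0773, -0.5795) = 172.40°

172.4°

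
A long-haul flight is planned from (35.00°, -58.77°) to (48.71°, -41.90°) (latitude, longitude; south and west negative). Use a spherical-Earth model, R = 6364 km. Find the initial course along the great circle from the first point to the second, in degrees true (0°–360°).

37.1°

N = sin Δλ·cos φ₂ = +0.1915;  D = cos φ₁ sin φ₂ − sin φ₁ cos φ₂ cos Δλ = +0.2533
initial course = atan2(N, D) = 37.09°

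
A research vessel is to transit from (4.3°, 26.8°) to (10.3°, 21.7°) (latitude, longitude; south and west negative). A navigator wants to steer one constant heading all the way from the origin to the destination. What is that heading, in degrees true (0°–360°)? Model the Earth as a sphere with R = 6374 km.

319.9°

Δψ = ln[tan(π/4+φ₂/2)/tan(π/4+φ₁/2)] = +0.1056
Δλ = -0.0890 rad (taken the short way round)
course = atan2(Δλ, Δψ) = 319.88°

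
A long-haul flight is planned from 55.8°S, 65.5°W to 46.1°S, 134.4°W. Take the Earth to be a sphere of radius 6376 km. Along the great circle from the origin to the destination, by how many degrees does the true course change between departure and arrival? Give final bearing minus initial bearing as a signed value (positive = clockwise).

+56.3°

Initial bearing θ₁ = atan2(sin Δλ cos φ₂, cos φ₁ sin φ₂ − sin φ₁ cos φ₂ cos Δλ) = 252.94°
Final bearing θ₂ = (initial bearing from the destination back to the start) + 180° = 309.20°
Δθ = θ₂ − θ₁ = +56.3°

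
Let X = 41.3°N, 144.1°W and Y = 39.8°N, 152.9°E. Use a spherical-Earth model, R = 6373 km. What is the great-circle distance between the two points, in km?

Haversine: a = sin²(Δφ/2)+cos φ₁ cos φ₂ sin²(Δλ/2) = 0.15775;  σ = 2·atan2(√a,√(1−a))
σ = 46.803° → d = Rσ = 6373·0.81687 = 5206 km

5206 km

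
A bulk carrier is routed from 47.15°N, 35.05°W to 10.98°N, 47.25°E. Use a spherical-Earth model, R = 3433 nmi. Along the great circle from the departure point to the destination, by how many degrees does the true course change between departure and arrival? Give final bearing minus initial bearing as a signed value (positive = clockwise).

Initial bearing θ₁ = atan2(sin Δλ cos φ₂, cos φ₁ sin φ₂ − sin φ₁ cos φ₂ cos Δλ) = 88.05°
Final bearing θ₂ = (initial bearing from the destination back to the start) + 180° = 136.18°
Δθ = θ₂ − θ₁ = +48.1°

+48.1°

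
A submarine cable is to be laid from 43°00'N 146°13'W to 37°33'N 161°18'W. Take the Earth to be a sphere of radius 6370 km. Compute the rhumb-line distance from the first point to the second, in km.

Δψ = ln[tan(π/4+φ₂/2)/tan(π/4+φ₁/2)] = -0.1248;  Δφ = -0.0951 rad,  Δλ = -0.2633 rad
q = Δφ/Δψ = 0.7622
d = R·√(Δφ² + q²Δλ²) = 6370·0.22207 = 1415 km

1415 km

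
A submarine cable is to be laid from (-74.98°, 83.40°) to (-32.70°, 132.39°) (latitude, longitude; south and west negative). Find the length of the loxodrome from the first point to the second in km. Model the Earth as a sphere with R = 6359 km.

5476 km

Rhumb course C = atan2(Δλ, Δψ) with Δψ = ln[tan(π/4+φ₂/2)/tan(π/4+φ₁/2)] = +1.4217, Δλ = +0.8550 → C = 31.02°
d = R·|Δφ| / |cos C| = 6359·0.73793 / 0.85696 = 5476 km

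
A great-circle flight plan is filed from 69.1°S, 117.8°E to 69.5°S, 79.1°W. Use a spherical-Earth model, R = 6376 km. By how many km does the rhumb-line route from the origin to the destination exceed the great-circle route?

1861 km

Great circle: cos σ = sin φ₁ sin φ₂ + cos φ₁ cos φ₂ cos Δλ,  σ = 0.7144 rad → d_gc = 4554.8 km
Rhumb line: Δψ = -0.0198, q = Δφ/Δψ = 0.3535, d_rh = R√(Δφ²+q²Δλ²) = 6415.6 km
Excess = 6415.6 − 4554.8 = 1860.8 ≈ 1861 km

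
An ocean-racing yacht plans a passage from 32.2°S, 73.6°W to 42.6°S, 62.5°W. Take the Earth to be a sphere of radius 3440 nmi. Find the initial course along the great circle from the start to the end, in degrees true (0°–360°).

N = sin Δλ·cos φ₂ = +0.1417;  D = cos φ₁ sin φ₂ − sin φ₁ cos φ₂ cos Δλ = -0.1879
initial course = atan2(N, D) = 142.97°

143.0°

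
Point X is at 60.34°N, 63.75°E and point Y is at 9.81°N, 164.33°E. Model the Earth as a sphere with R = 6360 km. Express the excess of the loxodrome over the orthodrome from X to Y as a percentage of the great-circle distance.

Great circle: σ = 1.5122 rad → d_gc = Rσ = 9617.8 km
Rhumb: Δφ = -0.8819, Δλ = +1.7555, Δψ = -1.1568, q = Δφ/Δψ = 0.7624 → d_rh = R√(Δφ²+q²Δλ²) = 10193.4 km
Excess = (10193.4 − 9617.8) / 9617.8 = 575.6 / 9617.8 = 5.98% ≈ 6.0%

6.0%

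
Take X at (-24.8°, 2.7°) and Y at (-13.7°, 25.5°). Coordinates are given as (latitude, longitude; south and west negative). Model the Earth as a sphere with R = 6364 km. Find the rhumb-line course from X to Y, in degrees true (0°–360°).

Meridional parts: M(φ₁)=-0.4470, M(φ₂)=-0.2414 → ΔM = +0.2056;  Δλ = +0.3979 rad
tan C = Δλ / ΔM = +1.9354 → C = 62.68°

62.7°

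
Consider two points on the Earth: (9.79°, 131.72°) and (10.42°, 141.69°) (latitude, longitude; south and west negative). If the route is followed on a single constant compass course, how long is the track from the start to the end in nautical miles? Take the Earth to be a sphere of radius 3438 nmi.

590 nmi

Rhumb course C = atan2(Δλ, Δψ) with Δψ = ln[tan(π/4+φ₂/2)/tan(π/4+φ₁/2)] = +0.0112, Δλ = +0.1740 → C = 86.33°
d = R·|Δφ| / |cos C| = 3438·0.01100 / 0.06405 = 590 nmi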